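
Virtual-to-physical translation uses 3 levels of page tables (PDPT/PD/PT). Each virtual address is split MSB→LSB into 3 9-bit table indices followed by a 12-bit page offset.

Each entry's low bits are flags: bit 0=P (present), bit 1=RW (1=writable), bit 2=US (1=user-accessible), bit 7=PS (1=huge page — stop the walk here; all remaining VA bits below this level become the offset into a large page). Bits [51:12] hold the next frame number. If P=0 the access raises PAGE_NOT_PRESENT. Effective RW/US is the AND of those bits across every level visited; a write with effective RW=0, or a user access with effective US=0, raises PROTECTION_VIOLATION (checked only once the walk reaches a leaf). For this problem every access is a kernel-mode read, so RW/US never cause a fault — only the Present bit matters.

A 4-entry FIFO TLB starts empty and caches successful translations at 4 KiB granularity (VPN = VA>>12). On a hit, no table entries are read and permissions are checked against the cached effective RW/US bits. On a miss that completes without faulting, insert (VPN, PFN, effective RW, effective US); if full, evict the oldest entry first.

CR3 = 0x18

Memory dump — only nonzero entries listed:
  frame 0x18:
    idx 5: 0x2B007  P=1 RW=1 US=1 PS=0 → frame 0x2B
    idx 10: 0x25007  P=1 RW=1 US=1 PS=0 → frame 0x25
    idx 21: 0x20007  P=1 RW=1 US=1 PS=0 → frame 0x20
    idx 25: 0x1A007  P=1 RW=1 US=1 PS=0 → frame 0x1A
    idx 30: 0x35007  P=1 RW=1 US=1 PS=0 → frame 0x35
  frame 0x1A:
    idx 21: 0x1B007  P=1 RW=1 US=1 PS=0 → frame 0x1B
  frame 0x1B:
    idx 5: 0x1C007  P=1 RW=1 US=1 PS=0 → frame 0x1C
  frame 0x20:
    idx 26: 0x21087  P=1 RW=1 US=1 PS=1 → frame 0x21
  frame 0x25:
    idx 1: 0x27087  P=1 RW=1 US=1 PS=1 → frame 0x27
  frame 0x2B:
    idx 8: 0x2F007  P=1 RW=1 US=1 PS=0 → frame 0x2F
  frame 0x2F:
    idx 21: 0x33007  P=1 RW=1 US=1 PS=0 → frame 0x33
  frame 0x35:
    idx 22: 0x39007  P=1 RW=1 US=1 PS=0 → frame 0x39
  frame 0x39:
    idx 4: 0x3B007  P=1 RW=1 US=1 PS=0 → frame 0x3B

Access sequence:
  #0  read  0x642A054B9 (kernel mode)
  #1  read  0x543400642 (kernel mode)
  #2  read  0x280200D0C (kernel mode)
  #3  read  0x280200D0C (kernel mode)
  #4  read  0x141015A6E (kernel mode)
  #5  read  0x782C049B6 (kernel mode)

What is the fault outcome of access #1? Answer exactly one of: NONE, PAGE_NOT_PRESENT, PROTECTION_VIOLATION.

Walk each access:
#0 VA=0x642A054B9 (r,kernel):
  L0 @0x18[25] → 0x1A007  P=1,RW=1,US=1,PS=0
  L1 @0x1A[21] → 0x1B007  P=1,RW=1,US=1,PS=0
  L2 @0x1B[5] → 0x1C007  P=1,RW=1,US=1,PS=0
  ✓ 0x1C4B9  — 3 lookups
#1 VA=0x543400642 (r,kernel):
  L0 @0x18[21] → 0x20007  P=1,RW=1,US=1,PS=0
  L1 @0x20[26] → 0x21087  P=1,RW=1,US=1,PS=1
  ✓ 0x21642 (huge @L1)  — 2 lookups
#2 VA=0x280200D0C (r,kernel):
  L0 @0x18[10] → 0x25007  P=1,RW=1,US=1,PS=0
  L1 @0x25[1] → 0x27087  P=1,RW=1,US=1,PS=1
  ✓ 0x27D0C (huge @L1)  — 2 lookups
#3 VA=0x280200D0C (r,kernel):
  TLB hit vpn=0x280200 → PA=0x27D0C
#4 VA=0x141015A6E (r,kernel):
  L0 @0x18[5] → 0x2B007  P=1,RW=1,US=1,PS=0
  L1 @0x2B[8] → 0x2F007  P=1,RW=1,US=1,PS=0
  L2 @0x2F[21] → 0x33007  P=1,RW=1,US=1,PS=0
  ✓ 0x33A6E  — 3 lookups
#5 VA=0x782C049B6 (r,kernel):
  L0 @0x18[30] → 0x35007  P=1,RW=1,US=1,PS=0
  L1 @0x35[22] → 0x39007  P=1,RW=1,US=1,PS=0
  L2 @0x39[4] → 0x3B007  P=1,RW=1,US=1,PS=0
  ✓ 0x3B9B6  — 3 lookups

Access #1 fault: NONE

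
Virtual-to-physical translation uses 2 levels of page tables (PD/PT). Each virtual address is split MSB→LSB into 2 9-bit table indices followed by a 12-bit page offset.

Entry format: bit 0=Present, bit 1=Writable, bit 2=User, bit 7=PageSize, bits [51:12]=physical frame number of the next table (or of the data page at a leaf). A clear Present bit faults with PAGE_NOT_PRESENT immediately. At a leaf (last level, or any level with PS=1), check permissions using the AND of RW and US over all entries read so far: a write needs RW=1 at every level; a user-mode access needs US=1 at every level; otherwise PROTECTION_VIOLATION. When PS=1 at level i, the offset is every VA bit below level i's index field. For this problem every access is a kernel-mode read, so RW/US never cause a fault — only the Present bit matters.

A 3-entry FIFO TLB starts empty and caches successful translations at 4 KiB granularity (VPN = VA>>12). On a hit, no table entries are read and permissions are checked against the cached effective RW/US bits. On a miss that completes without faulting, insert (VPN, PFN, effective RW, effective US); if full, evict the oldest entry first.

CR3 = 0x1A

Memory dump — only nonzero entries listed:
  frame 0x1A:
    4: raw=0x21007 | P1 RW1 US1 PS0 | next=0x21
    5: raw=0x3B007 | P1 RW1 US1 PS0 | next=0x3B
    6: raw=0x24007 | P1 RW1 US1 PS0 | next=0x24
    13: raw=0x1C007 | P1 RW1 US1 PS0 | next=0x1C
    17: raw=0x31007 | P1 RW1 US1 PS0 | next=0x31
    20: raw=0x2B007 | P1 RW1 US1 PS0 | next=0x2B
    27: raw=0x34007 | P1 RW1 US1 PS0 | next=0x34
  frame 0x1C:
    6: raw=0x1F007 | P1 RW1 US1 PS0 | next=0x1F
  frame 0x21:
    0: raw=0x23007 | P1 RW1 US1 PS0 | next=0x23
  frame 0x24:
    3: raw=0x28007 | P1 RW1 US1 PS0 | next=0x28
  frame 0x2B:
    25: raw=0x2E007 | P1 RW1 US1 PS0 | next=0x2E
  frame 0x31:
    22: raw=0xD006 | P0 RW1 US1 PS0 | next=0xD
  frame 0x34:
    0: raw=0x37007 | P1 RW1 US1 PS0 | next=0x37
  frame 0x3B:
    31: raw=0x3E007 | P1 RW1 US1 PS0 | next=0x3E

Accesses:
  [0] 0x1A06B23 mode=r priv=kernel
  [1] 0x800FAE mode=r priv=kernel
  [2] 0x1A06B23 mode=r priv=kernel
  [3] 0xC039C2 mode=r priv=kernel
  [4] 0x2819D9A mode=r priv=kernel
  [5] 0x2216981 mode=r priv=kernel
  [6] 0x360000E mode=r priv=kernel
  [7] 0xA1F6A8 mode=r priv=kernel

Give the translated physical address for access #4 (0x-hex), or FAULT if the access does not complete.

Walk each access:
#0 VA=0x1A06B23 (r,kernel):
  L0: frame=0x1A idx=13 entry=0x1C007 [P=1 RW=1 US=1 PS=0]
  L1: frame=0x1C idx=6 entry=0x1F007 [P=1 RW=1 US=1 PS=0]
  → PA=0x1FB23  (2 entries read)
#1 VA=0x800FAE (r,kernel):
  L0: frame=0x1A idx=4 entry=0x21007 [P=1 RW=1 US=1 PS=0]
  L1: frame=0x21 idx=0 entry=0x23007 [P=1 RW=1 US=1 PS=0]
  → PA=0x23FAE  (2 entries read)
#2 VA=0x1A06B23 (r,kernel):
  TLB hit vpn=0x1A06 → PA=0x1FB23
#3 VA=0xC039C2 (r,kernel):
  L0: frame=0x1A idx=6 entry=0x24007 [P=1 RW=1 US=1 PS=0]
  L1: frame=0x24 idx=3 entry=0x28007 [P=1 RW=1 US=1 PS=0]
  → PA=0x289C2  (2 entries read)
#4 VA=0x2819D9A (r,kernel):
  L0: frame=0x1A idx=20 entry=0x2B007 [P=1 RW=1 US=1 PS=0]
  L1: frame=0x2B idx=25 entry=0x2E007 [P=1 RW=1 US=1 PS=0]
  → PA=0x2ED9A  (2 entries read)
#5 VA=0x2216981 (r,kernel):
  L0: frame=0x1A idx=17 entry=0x31007 [P=1 RW=1 US=1 PS=0]
  L1: frame=0x31 idx=22 entry=0xD006 [P=0 RW=1 US=1 PS=0]
  → PAGE_NOT_PRESENT  (2 entries read)
#6 VA=0x360000E (r,kernel):
  L0: frame=0x1A idx=27 entry=0x34007 [P=1 RW=1 US=1 PS=0]
  L1: frame=0x34 idx=0 entry=0x37007 [P=1 RW=1 US=1 PS=0]
  → PA=0x3700E  (2 entries read)
#7 VA=0xA1F6A8 (r,kernel):
  L0: frame=0x1A idx=5 entry=0x3B007 [P=1 RW=1 US=1 PS=0]
  L1: frame=0x3B idx=31 entry=0x3E007 [P=1 RW=1 US=1 PS=0]
  → PA=0x3E6A8  (2 entries read)

Access #4 PA: 0x2ED9A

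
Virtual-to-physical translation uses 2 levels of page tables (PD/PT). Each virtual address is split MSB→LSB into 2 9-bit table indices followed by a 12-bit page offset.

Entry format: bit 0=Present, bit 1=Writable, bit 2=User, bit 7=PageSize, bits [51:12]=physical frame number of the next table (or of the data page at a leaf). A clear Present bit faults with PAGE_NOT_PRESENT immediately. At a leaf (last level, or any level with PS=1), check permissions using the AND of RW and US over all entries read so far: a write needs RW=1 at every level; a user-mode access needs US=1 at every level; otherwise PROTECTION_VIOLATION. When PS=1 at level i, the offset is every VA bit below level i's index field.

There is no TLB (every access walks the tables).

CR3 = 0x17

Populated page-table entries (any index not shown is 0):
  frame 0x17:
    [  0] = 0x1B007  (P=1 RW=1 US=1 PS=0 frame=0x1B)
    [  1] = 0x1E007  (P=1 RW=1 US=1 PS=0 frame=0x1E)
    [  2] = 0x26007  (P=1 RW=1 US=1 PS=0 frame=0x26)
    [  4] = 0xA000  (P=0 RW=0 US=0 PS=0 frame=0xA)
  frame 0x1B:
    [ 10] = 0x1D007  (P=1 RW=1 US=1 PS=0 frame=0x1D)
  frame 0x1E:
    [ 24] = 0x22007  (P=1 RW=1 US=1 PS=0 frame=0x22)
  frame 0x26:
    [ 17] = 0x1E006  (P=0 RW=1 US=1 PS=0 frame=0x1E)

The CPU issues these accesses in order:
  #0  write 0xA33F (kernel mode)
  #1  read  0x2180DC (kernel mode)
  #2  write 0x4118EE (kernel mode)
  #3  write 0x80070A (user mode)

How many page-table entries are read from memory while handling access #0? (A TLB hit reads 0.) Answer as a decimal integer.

Walk each access:
#0 VA=0xA33F (w,kernel):
  [0] read 0x17 idx=0: raw=0x1B007 flags P=1 W=1 U=1 S=0
  [1] read 0x1B idx=10: raw=0x1D007 flags P=1 W=1 U=1 S=0
  → PA=0x1D33F  (2 entries read)
#1 VA=0x2180DC (r,kernel):
  [0] read 0x17 idx=1: raw=0x1E007 flags P=1 W=1 U=1 S=0
  [1] read 0x1E idx=24: raw=0x22007 flags P=1 W=1 U=1 S=0
  → PA=0x220DC  (2 entries read)
#2 VA=0x4118EE (w,kernel):
  [0] read 0x17 idx=2: raw=0x26007 flags P=1 W=1 U=1 S=0
  [1] read 0x26 idx=17: raw=0x1E006 flags P=0 W=1 U=1 S=0
  ✗ PAGE_NOT_PRESENT  [2 reads]
#3 VA=0x80070A (w,user):
  [0] read 0x17 idx=4: raw=0xA000 flags P=0 W=0 U=0 S=0
  ✗ PAGE_NOT_PRESENT  [1 reads]

Entries read for #0: 2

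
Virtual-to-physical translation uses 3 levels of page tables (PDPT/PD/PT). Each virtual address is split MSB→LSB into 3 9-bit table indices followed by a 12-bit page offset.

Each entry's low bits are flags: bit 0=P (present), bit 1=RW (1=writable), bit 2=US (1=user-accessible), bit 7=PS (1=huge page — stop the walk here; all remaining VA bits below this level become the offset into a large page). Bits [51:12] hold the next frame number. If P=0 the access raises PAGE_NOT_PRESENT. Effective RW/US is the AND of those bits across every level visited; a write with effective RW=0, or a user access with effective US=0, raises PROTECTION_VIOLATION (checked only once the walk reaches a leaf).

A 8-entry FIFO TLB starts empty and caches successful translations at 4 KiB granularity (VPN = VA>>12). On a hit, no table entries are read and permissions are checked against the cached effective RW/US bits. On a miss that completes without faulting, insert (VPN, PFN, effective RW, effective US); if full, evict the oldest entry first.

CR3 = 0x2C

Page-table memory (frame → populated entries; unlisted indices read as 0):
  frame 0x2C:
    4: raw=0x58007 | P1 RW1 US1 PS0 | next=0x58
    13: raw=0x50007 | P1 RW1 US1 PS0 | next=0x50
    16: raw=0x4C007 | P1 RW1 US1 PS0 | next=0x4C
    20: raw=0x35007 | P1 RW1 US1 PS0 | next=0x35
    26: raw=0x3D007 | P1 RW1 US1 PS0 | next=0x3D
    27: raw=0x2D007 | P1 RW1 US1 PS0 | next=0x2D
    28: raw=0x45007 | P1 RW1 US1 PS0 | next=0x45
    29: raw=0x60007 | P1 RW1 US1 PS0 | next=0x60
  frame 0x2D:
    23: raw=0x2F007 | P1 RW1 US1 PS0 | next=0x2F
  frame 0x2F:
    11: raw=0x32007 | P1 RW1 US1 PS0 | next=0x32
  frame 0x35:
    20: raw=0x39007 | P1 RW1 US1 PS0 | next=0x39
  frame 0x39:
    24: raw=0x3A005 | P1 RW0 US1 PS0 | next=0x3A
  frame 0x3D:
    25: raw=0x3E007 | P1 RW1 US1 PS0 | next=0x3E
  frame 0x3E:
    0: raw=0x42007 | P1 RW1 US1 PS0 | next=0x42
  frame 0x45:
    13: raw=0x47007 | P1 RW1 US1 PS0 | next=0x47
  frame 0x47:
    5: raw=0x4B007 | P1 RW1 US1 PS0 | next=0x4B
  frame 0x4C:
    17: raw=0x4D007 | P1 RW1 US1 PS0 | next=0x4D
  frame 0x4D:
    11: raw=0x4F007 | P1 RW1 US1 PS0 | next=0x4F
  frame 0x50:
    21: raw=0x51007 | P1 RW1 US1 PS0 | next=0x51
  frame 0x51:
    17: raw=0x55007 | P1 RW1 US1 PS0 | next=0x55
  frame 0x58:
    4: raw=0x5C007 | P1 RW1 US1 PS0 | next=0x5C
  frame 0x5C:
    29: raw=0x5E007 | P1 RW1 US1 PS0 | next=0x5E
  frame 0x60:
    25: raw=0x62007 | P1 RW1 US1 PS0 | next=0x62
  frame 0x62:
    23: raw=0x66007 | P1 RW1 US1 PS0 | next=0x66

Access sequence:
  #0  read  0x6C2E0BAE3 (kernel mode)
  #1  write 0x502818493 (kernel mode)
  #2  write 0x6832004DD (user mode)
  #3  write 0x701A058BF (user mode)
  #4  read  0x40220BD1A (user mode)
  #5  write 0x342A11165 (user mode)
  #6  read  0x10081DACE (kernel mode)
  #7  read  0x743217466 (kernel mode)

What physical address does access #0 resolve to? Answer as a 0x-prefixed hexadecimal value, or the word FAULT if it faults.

Per-access translation:
#0 VA=0x6C2E0BAE3 (r,kernel):
  L0 @0x2C[27] → 0x2D007  P=1,RW=1,US=1,PS=0
  L1 @0x2D[23] → 0x2F007  P=1,RW=1,US=1,PS=0
  L2 @0x2F[11] → 0x32007  P=1,RW=1,US=1,PS=0
  ✓ 0x32AE3  — 3 lookups
#1 VA=0x502818493 (w,kernel):
  L0 @0x2C[20] → 0x35007  P=1,RW=1,US=1,PS=0
  L1 @0x35[20] → 0x39007  P=1,RW=1,US=1,PS=0
  L2 @0x39[24] → 0x3A005  P=1,RW=0,US=1,PS=0
  ⇒ fault: PROTECTION_VIOLATION  — 3 lookups
#2 VA=0x6832004DD (w,user):
  L0 @0x2C[26] → 0x3D007  P=1,RW=1,US=1,PS=0
  L1 @0x3D[25] → 0x3E007  P=1,RW=1,US=1,PS=0
  L2 @0x3E[0] → 0x42007  P=1,RW=1,US=1,PS=0
  ✓ 0x424DD  — 3 lookups
#3 VA=0x701A058BF (w,user):
  L0 @0x2C[28] → 0x45007  P=1,RW=1,US=1,PS=0
  L1 @0x45[13] → 0x47007  P=1,RW=1,US=1,PS=0
  L2 @0x47[5] → 0x4B007  P=1,RW=1,US=1,PS=0
  ✓ 0x4B8BF  — 3 lookups
#4 VA=0x40220BD1A (r,user):
  L0 @0x2C[16] → 0x4C007  P=1,RW=1,US=1,PS=0
  L1 @0x4C[17] → 0x4D007  P=1,RW=1,US=1,PS=0
  L2 @0x4D[11] → 0x4F007  P=1,RW=1,US=1,PS=0
  ✓ 0x4FD1A  — 3 lookups
#5 VA=0x342A11165 (w,user):
  L0 @0x2C[13] → 0x50007  P=1,RW=1,US=1,PS=0
  L1 @0x50[21] → 0x51007  P=1,RW=1,US=1,PS=0
  L2 @0x51[17] → 0x55007  P=1,RW=1,US=1,PS=0
  ✓ 0x55165  — 3 lookups
#6 VA=0x10081DACE (r,kernel):
  L0 @0x2C[4] → 0x58007  P=1,RW=1,US=1,PS=0
  L1 @0x58[4] → 0x5C007  P=1,RW=1,US=1,PS=0
  L2 @0x5C[29] → 0x5E007  P=1,RW=1,US=1,PS=0
  ✓ 0x5EACE  — 3 lookups
#7 VA=0x743217466 (r,kernel):
  L0 @0x2C[29] → 0x60007  P=1,RW=1,US=1,PS=0
  L1 @0x60[25] → 0x62007  P=1,RW=1,US=1,PS=0
  L2 @0x62[23] → 0x66007  P=1,RW=1,US=1,PS=0
  ✓ 0x66466  — 3 lookups

Access #0 PA: 0x32AE3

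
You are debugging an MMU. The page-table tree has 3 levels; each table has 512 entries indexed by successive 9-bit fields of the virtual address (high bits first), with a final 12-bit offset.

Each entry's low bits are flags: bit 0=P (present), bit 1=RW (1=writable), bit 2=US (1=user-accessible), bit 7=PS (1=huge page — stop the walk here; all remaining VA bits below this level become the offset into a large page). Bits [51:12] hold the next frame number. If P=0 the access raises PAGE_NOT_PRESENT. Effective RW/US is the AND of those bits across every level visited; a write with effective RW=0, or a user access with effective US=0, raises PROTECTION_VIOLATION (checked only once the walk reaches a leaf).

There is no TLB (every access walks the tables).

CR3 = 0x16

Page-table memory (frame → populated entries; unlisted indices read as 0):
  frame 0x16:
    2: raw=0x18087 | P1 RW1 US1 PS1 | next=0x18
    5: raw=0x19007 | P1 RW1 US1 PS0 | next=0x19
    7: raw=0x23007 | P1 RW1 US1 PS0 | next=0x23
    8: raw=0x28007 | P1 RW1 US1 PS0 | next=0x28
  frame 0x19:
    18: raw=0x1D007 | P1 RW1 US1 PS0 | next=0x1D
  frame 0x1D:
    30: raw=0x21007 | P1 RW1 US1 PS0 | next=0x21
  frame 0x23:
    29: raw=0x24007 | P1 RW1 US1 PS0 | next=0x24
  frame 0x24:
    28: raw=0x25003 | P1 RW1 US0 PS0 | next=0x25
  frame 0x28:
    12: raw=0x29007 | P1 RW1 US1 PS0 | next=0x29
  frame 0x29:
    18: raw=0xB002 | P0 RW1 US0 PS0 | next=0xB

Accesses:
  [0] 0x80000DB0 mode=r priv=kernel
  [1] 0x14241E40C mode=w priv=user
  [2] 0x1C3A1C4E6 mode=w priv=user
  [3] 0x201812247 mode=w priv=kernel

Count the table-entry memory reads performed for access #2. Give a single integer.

Trace:
#0 VA=0x80000DB0 (r,kernel):
  [0] read 0x16 idx=2: raw=0x18087 flags P=1 W=1 U=1 S=1
  ✓ 0x18DB0 (huge @L0)  — 1 lookups
#1 VA=0x14241E40C (w,user):
  [0] read 0x16 idx=5: raw=0x19007 flags P=1 W=1 U=1 S=0
  [1] read 0x19 idx=18: raw=0x1D007 flags P=1 W=1 U=1 S=0
  [2] read 0x1D idx=30: raw=0x21007 flags P=1 W=1 U=1 S=0
  ✓ 0x2140C  — 3 lookups
#2 VA=0x1C3A1C4E6 (w,user):
  [0] read 0x16 idx=7: raw=0x23007 flags P=1 W=1 U=1 S=0
  [1] read 0x23 idx=29: raw=0x24007 flags P=1 W=1 U=1 S=0
  [2] read 0x24 idx=28: raw=0x25003 flags P=1 W=1 U=0 S=0
  ⇒ fault: PROTECTION_VIOLATION  — 3 lookups
#3 VA=0x201812247 (w,kernel):
  [0] read 0x16 idx=8: raw=0x28007 flags P=1 W=1 U=1 S=0
  [1] read 0x28 idx=12: raw=0x29007 flags P=1 W=1 U=1 S=0
  [2] read 0x29 idx=18: raw=0xB002 flags P=0 W=1 U=0 S=0
  ⇒ fault: PAGE_NOT_PRESENT  — 3 lookups

Entries read for #2: 3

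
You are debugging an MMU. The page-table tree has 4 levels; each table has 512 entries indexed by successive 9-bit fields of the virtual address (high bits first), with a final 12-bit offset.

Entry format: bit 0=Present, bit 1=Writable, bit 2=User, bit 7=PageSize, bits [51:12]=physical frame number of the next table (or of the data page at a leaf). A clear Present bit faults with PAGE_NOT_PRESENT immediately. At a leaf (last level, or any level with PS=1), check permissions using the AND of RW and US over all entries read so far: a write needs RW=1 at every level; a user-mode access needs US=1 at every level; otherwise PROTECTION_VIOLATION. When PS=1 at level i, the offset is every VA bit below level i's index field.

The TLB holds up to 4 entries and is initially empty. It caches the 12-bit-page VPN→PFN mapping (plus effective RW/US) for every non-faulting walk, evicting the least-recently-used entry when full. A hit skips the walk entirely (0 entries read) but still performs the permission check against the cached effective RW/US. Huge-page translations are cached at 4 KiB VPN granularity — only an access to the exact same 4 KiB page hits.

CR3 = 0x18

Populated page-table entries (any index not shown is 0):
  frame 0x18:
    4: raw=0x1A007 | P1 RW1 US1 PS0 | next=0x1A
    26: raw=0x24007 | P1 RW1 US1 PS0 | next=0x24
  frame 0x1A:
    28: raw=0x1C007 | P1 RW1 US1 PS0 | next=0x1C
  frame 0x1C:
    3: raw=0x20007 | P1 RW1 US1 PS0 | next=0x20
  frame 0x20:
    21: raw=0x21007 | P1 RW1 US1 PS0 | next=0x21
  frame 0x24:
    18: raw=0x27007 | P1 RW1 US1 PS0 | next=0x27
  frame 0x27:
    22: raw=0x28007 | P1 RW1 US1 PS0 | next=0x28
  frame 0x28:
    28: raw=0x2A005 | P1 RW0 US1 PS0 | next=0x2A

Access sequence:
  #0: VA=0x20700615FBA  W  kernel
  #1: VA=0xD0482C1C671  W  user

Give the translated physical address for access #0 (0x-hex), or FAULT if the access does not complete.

Trace:
#0 VA=0x20700615FBA (w,kernel):
  L0 @0x18[4] → 0x1A007  P=1,RW=1,US=1,PS=0
  L1 @0x1A[28] → 0x1C007  P=1,RW=1,US=1,PS=0
  L2 @0x1C[3] → 0x20007  P=1,RW=1,US=1,PS=0
  L3 @0x20[21] → 0x21007  P=1,RW=1,US=1,PS=0
  ✓ 0x21FBA  — 4 lookups
#1 VA=0xD0482C1C671 (w,user):
  L0 @0x18[26] → 0x24007  P=1,RW=1,US=1,PS=0
  L1 @0x24[18] → 0x27007  P=1,RW=1,US=1,PS=0
  L2 @0x27[22] → 0x28007  P=1,RW=1,US=1,PS=0
  L3 @0x28[28] → 0x2A005  P=1,RW=0,US=1,PS=0
  ✗ PROTECTION_VIOLATION  [4 reads]

Access #0 PA: 0x21FBA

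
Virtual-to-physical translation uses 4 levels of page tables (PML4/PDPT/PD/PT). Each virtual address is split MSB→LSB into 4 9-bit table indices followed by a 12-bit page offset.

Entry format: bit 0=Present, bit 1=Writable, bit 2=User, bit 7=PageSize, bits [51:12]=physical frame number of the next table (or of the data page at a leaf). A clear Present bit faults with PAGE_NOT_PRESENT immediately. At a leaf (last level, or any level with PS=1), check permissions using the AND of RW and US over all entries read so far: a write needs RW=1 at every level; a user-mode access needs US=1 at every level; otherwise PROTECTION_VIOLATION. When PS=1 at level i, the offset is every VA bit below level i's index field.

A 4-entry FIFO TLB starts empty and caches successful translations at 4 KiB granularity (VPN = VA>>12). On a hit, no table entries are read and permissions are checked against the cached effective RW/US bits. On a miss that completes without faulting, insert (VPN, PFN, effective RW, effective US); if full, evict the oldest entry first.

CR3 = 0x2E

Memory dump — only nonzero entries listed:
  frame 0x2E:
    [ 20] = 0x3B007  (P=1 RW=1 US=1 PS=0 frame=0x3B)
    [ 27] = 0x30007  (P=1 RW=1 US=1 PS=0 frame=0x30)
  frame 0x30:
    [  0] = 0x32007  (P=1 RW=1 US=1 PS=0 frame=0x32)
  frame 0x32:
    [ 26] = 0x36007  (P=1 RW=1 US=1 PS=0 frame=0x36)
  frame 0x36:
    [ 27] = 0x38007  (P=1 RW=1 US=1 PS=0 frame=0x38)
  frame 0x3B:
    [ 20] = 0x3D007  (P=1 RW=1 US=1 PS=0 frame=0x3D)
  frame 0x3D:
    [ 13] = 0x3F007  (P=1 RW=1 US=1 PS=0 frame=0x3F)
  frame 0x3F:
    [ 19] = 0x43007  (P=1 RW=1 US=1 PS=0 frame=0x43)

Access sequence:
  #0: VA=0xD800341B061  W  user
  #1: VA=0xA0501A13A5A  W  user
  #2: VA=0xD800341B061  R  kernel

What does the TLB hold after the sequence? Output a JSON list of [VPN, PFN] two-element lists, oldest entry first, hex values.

Walk each access:
#0 VA=0xD800341B061 (w,user):
  L0 @0x2E[27] → 0x30007  P=1,RW=1,US=1,PS=0
  L1 @0x30[0] → 0x32007  P=1,RW=1,US=1,PS=0
  L2 @0x32[26] → 0x36007  P=1,RW=1,US=1,PS=0
  L3 @0x36[27] → 0x38007  P=1,RW=1,US=1,PS=0
  → PA=0x38061  (4 entries read)
#1 VA=0xA0501A13A5A (w,user):
  L0 @0x2E[20] → 0x3B007  P=1,RW=1,US=1,PS=0
  L1 @0x3B[20] → 0x3D007  P=1,RW=1,US=1,PS=0
  L2 @0x3D[13] → 0x3F007  P=1,RW=1,US=1,PS=0
  L3 @0x3F[19] → 0x43007  P=1,RW=1,US=1,PS=0
  → PA=0x43A5A  (4 entries read)
#2 VA=0xD800341B061 (r,kernel):
  TLB hit vpn=0xD800341B → PA=0x38061

TLB: [["0xD800341B", "0x38"], ["0xA0501A13", "0x43"]]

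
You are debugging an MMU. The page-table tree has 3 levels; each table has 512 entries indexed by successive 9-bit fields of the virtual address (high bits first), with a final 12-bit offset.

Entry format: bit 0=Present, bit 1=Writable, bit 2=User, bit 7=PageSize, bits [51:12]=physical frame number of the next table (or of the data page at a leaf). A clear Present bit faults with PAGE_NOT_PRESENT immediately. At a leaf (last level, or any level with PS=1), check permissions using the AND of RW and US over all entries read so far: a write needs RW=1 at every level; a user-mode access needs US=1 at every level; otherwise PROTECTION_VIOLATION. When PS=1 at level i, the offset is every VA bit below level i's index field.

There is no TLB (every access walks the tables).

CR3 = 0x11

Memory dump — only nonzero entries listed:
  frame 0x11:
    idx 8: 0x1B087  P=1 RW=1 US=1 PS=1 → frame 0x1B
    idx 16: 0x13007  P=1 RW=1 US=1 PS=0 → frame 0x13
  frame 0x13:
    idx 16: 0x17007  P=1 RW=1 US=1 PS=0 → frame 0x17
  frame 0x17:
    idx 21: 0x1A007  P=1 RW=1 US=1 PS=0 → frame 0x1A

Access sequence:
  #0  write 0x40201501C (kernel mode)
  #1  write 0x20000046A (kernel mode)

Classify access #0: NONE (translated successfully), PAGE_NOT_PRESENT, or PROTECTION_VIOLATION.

Walk each access:
#0 VA=0x40201501C (w,kernel):
  [0] read 0x11 idx=16: raw=0x13007 flags P=1 W=1 U=1 S=0
  [1] read 0x13 idx=16: raw=0x17007 flags P=1 W=1 U=1 S=0
  [2] read 0x17 idx=21: raw=0x1A007 flags P=1 W=1 U=1 S=0
  → PA=0x1A01C  (3 entries read)
#1 VA=0x20000046A (w,kernel):
  [0] read 0x11 idx=8: raw=0x1B087 flags P=1 W=1 U=1 S=1
  → PA=0x1B46A (huge @L0)  (1 entries read)

Access #0 fault: NONE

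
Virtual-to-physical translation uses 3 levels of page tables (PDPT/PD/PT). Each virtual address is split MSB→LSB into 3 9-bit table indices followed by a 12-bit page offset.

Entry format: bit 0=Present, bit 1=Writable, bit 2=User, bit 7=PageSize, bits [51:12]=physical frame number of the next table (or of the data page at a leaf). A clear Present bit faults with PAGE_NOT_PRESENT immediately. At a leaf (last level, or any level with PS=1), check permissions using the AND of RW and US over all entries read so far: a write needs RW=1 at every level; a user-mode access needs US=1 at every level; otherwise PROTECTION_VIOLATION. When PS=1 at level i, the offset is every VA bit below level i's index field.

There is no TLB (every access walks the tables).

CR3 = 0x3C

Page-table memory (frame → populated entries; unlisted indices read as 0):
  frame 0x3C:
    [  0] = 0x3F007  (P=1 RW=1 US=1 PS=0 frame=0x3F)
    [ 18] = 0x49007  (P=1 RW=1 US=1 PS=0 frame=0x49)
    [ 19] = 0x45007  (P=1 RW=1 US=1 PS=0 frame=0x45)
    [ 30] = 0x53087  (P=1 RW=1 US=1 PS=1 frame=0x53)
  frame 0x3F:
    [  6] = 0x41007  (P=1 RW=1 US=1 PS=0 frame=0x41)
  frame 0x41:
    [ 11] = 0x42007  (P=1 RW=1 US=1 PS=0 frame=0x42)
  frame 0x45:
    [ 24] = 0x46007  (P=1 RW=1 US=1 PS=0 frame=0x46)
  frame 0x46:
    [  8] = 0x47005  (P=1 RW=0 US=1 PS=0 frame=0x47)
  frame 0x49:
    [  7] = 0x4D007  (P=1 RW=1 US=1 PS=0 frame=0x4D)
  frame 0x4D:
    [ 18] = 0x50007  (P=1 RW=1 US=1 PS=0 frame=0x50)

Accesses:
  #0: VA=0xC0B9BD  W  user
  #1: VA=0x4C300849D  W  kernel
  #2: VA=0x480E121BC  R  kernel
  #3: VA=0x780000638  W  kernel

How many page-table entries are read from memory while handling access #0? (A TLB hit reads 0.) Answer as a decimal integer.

Per-access translation:
#0 VA=0xC0B9BD (w,user):
  lvl0: tbl 0x3C, slot 0 ⇒ 0x3F007 (P1/RW1/US1/PS0)
  lvl1: tbl 0x3F, slot 6 ⇒ 0x41007 (P1/RW1/US1/PS0)
  lvl2: tbl 0x41, slot 11 ⇒ 0x42007 (P1/RW1/US1/PS0)
  ⇒ phys 0x429BD  [3 reads]
#1 VA=0x4C300849D (w,kernel):
  lvl0: tbl 0x3C, slot 19 ⇒ 0x45007 (P1/RW1/US1/PS0)
  lvl1: tbl 0x45, slot 24 ⇒ 0x46007 (P1/RW1/US1/PS0)
  lvl2: tbl 0x46, slot 8 ⇒ 0x47005 (P1/RW0/US1/PS0)
  → PROTECTION_VIOLATION  (3 entries read)
#2 VA=0x480E121BC (r,kernel):
  lvl0: tbl 0x3C, slot 18 ⇒ 0x49007 (P1/RW1/US1/PS0)
  lvl1: tbl 0x49, slot 7 ⇒ 0x4D007 (P1/RW1/US1/PS0)
  lvl2: tbl 0x4D, slot 18 ⇒ 0x50007 (P1/RW1/US1/PS0)
  ⇒ phys 0x501BC  [3 reads]
#3 VA=0x780000638 (w,kernel):
  lvl0: tbl 0x3C, slot 30 ⇒ 0x53087 (P1/RW1/US1/PS1)
  ⇒ phys 0x53638 (huge @L0)  [1 reads]

Entries read for #0: 3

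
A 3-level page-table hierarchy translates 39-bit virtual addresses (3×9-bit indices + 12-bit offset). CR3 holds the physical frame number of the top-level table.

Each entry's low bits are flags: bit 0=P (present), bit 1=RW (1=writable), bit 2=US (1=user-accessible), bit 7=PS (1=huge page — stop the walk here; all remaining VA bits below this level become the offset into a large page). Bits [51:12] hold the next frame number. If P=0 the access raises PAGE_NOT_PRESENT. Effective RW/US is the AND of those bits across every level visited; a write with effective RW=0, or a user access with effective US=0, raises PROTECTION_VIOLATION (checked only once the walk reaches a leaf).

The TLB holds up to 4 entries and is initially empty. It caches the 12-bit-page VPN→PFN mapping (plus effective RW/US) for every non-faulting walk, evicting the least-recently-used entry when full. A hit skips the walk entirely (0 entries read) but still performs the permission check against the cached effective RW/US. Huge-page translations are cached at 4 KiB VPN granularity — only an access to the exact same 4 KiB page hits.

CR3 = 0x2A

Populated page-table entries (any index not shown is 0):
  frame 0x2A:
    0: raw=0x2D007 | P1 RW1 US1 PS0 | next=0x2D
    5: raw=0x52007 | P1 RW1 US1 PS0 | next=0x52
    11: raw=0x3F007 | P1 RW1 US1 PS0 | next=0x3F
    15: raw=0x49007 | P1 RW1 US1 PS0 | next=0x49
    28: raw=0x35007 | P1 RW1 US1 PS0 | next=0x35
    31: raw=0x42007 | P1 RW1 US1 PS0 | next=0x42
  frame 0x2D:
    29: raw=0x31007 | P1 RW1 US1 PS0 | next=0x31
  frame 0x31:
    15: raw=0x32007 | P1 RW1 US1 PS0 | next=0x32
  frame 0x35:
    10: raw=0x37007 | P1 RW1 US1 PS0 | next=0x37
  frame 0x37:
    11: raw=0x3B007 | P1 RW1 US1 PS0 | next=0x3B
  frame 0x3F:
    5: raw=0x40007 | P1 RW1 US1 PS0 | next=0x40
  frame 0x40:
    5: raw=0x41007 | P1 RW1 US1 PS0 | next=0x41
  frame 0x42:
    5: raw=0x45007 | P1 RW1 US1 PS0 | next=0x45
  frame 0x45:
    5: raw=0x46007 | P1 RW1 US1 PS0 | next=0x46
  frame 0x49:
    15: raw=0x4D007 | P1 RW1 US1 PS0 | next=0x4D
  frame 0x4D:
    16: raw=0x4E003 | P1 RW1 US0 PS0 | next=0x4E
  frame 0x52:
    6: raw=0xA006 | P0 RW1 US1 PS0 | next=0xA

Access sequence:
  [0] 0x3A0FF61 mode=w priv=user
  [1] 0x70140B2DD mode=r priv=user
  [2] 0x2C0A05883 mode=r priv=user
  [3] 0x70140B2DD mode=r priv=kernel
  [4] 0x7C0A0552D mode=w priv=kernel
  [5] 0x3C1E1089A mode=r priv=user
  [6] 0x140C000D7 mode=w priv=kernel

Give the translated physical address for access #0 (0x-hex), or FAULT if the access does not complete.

Trace:
#0 VA=0x3A0FF61 (w,user):
  L0 @0x2A[0] → 0x2D007  P=1,RW=1,US=1,PS=0
  L1 @0x2D[29] → 0x31007  P=1,RW=1,US=1,PS=0
  L2 @0x31[15] → 0x32007  P=1,RW=1,US=1,PS=0
  ✓ 0x32F61  — 3 lookups
#1 VA=0x70140B2DD (r,user):
  L0 @0x2A[28] → 0x35007  P=1,RW=1,US=1,PS=0
  L1 @0x35[10] → 0x37007  P=1,RW=1,US=1,PS=0
  L2 @0x37[11] → 0x3B007  P=1,RW=1,US=1,PS=0
  ✓ 0x3B2DD  — 3 lookups
#2 VA=0x2C0A05883 (r,user):
  L0 @0x2A[11] → 0x3F007  P=1,RW=1,US=1,PS=0
  L1 @0x3F[5] → 0x40007  P=1,RW=1,US=1,PS=0
  L2 @0x40[5] → 0x41007  P=1,RW=1,US=1,PS=0
  ✓ 0x41883  — 3 lookups
#3 VA=0x70140B2DD (r,kernel):
  TLB hit vpn=0x70140B → PA=0x3B2DD
#4 VA=0x7C0A0552D (w,kernel):
  L0 @0x2A[31] → 0x42007  P=1,RW=1,US=1,PS=0
  L1 @0x42[5] → 0x45007  P=1,RW=1,US=1,PS=0
  L2 @0x45[5] → 0x46007  P=1,RW=1,US=1,PS=0
  ✓ 0x4652D  — 3 lookups
#5 VA=0x3C1E1089A (r,user):
  L0 @0x2A[15] → 0x49007  P=1,RW=1,US=1,PS=0
  L1 @0x49[15] → 0x4D007  P=1,RW=1,US=1,PS=0
  L2 @0x4D[16] → 0x4E003  P=1,RW=1,US=0,PS=0
  ⇒ fault: PROTECTION_VIOLATION  — 3 lookups
#6 VA=0x140C000D7 (w,kernel):
  L0 @0x2A[5] → 0x52007  P=1,RW=1,US=1,PS=0
  L1 @0x52[6] → 0xA006  P=0,RW=1,US=1,PS=0
  ⇒ fault: PAGE_NOT_PRESENT  — 2 lookups

Access #0 PA: 0x32F61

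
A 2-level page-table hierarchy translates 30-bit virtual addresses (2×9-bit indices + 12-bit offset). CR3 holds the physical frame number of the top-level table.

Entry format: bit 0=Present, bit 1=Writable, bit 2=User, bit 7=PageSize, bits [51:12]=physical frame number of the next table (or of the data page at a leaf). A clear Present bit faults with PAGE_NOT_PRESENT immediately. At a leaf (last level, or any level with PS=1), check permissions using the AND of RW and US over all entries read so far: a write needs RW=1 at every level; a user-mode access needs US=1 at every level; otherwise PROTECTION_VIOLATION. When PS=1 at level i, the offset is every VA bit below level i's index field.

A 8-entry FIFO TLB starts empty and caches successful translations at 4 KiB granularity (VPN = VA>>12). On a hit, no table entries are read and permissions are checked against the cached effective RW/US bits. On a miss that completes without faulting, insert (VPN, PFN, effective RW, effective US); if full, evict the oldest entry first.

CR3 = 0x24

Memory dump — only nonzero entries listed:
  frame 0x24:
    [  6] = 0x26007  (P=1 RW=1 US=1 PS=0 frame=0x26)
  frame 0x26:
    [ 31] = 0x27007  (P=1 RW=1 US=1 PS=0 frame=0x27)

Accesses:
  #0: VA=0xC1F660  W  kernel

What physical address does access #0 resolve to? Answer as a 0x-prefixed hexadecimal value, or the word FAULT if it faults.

Trace:
#0 VA=0xC1F660 (w,kernel):
  L0: frame=0x24 idx=6 entry=0x26007 [P=1 RW=1 US=1 PS=0]
  L1: frame=0x26 idx=31 entry=0x27007 [P=1 RW=1 US=1 PS=0]
  ✓ 0x27660  — 2 lookups

Access #0 PA: 0x27660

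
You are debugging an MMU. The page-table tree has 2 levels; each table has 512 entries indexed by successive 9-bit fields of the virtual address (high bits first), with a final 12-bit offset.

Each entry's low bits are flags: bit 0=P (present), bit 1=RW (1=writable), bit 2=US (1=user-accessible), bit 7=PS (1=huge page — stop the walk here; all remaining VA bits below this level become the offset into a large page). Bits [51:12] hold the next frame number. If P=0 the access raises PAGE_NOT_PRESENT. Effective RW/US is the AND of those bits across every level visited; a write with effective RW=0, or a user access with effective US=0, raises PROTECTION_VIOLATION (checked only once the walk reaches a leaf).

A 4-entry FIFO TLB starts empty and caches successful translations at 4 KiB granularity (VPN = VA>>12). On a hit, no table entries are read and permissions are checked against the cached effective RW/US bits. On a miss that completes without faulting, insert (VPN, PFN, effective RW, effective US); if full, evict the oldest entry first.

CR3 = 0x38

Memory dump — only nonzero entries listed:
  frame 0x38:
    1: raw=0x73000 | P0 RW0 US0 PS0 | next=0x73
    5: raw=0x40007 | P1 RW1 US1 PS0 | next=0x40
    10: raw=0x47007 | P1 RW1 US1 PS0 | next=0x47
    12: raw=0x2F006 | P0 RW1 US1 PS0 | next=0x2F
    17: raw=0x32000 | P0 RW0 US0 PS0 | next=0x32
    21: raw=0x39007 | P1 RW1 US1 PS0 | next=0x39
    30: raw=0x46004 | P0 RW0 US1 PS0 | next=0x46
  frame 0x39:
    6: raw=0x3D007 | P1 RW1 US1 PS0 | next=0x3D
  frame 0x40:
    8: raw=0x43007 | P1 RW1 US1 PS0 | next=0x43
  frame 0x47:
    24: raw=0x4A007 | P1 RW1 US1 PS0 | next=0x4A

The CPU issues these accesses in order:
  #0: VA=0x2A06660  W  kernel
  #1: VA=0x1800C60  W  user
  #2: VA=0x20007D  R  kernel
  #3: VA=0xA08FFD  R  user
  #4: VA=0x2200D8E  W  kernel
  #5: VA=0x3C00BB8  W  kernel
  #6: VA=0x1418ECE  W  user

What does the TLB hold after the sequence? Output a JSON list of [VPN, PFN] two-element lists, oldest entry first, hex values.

Per-access translation:
#0 VA=0x2A06660 (w,kernel):
  L0: frame=0x38 idx=21 entry=0x39007 [P=1 RW=1 US=1 PS=0]
  L1: frame=0x39 idx=6 entry=0x3D007 [P=1 RW=1 US=1 PS=0]
  ✓ 0x3D660  — 2 lookups
#1 VA=0x1800C60 (w,user):
  L0: frame=0x38 idx=12 entry=0x2F006 [P=0 RW=1 US=1 PS=0]
  ⇒ fault: PAGE_NOT_PRESENT  — 1 lookups
#2 VA=0x20007D (r,kernel):
  L0: frame=0x38 idx=1 entry=0x73000 [P=0 RW=0 US=0 PS=0]
  ⇒ fault: PAGE_NOT_PRESENT  — 1 lookups
#3 VA=0xA08FFD (r,user):
  L0: frame=0x38 idx=5 entry=0x40007 [P=1 RW=1 US=1 PS=0]
  L1: frame=0x40 idx=8 entry=0x43007 [P=1 RW=1 US=1 PS=0]
  ✓ 0x43FFD  — 2 lookups
#4 VA=0x2200D8E (w,kernel):
  L0: frame=0x38 idx=17 entry=0x32000 [P=0 RW=0 US=0 PS=0]
  ⇒ fault: PAGE_NOT_PRESENT  — 1 lookups
#5 VA=0x3C00BB8 (w,kernel):
  L0: frame=0x38 idx=30 entry=0x46004 [P=0 RW=0 US=1 PS=0]
  ⇒ fault: PAGE_NOT_PRESENT  — 1 lookups
#6 VA=0x1418ECE (w,user):
  L0: frame=0x38 idx=10 entry=0x47007 [P=1 RW=1 US=1 PS=0]
  L1: frame=0x47 idx=24 entry=0x4A007 [P=1 RW=1 US=1 PS=0]
  ✓ 0x4AECE  — 2 lookups

TLB: [["0x2A06", "0x3D"], ["0xA08", "0x43"], ["0x1418", "0x4A"]]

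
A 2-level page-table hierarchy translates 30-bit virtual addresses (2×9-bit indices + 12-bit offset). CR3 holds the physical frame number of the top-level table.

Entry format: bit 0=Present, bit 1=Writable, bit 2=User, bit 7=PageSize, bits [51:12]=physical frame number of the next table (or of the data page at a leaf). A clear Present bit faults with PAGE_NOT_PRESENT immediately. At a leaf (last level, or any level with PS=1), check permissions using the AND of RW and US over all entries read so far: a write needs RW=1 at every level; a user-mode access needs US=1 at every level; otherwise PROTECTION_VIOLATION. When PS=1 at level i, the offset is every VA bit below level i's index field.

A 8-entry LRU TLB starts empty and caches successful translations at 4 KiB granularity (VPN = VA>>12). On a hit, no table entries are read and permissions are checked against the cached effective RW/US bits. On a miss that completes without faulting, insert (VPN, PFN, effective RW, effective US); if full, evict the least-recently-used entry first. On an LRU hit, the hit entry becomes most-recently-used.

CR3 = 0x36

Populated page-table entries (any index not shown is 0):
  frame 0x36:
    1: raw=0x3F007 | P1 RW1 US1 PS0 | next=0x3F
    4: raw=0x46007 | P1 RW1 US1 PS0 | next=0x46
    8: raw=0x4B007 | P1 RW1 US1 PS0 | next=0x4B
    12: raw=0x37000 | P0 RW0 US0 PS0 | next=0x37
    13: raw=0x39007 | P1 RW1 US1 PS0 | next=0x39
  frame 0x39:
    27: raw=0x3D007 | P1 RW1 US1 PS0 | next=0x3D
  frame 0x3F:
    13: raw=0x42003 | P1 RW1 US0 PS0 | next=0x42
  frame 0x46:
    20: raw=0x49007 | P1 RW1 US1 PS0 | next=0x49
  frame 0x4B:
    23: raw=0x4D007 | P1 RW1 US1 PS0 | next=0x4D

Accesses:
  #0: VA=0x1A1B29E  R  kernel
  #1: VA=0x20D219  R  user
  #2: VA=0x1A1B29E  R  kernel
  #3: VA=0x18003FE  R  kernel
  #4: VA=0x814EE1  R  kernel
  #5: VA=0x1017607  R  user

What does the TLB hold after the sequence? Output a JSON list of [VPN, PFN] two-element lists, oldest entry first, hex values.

Trace:
#0 VA=0x1A1B29E (r,kernel):
  L0: frame=0x36 idx=13 entry=0x39007 [P=1 RW=1 US=1 PS=0]
  L1: frame=0x39 idx=27 entry=0x3D007 [P=1 RW=1 US=1 PS=0]
  → PA=0x3D29E  (2 entries read)
#1 VA=0x20D219 (r,user):
  L0: frame=0x36 idx=1 entry=0x3F007 [P=1 RW=1 US=1 PS=0]
  L1: frame=0x3F idx=13 entry=0x42003 [P=1 RW=1 US=0 PS=0]
  ⇒ fault: PROTECTION_VIOLATION  — 2 lookups
#2 VA=0x1A1B29E (r,kernel):
  TLB hit vpn=0x1A1B → PA=0x3D29E
#3 VA=0x18003FE (r,kernel):
  L0: frame=0x36 idx=12 entry=0x37000 [P=0 RW=0 US=0 PS=0]
  ⇒ fault: PAGE_NOT_PRESENT  — 1 lookups
#4 VA=0x814EE1 (r,kernel):
  L0: frame=0x36 idx=4 entry=0x46007 [P=1 RW=1 US=1 PS=0]
  L1: frame=0x46 idx=20 entry=0x49007 [P=1 RW=1 US=1 PS=0]
  → PA=0x49EE1  (2 entries read)
#5 VA=0x1017607 (r,user):
  L0: frame=0x36 idx=8 entry=0x4B007 [P=1 RW=1 US=1 PS=0]
  L1: frame=0x4B idx=23 entry=0x4D007 [P=1 RW=1 US=1 PS=0]
  → PA=0x4D607  (2 entries read)

TLB: [["0x1A1B", "0x3D"], ["0x814", "0x49"], ["0x1017", "0x4D"]]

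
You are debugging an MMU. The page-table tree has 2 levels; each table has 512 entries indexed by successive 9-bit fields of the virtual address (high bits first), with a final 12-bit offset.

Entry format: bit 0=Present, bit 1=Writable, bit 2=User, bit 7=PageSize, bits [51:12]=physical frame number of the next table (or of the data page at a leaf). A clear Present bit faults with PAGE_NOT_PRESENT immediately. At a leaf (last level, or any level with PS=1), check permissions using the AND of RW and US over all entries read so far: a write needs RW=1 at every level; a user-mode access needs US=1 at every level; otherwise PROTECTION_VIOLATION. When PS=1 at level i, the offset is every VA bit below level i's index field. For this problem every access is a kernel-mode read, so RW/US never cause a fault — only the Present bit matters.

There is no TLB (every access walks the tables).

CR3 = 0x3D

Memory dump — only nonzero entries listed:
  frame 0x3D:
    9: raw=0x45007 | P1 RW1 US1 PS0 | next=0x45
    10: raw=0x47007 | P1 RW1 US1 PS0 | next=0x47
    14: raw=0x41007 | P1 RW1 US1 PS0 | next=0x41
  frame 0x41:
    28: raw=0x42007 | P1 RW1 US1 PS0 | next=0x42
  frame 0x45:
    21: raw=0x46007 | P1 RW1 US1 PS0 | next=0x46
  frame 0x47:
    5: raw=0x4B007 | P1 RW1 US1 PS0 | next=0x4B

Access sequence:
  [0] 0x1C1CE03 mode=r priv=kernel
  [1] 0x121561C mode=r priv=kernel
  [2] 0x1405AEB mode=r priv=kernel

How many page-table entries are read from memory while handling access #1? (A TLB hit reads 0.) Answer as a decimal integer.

Trace:
#0 VA=0x1C1CE03 (r,kernel):
  [0] read 0x3D idx=14: raw=0x41007 flags P=1 W=1 U=1 S=0
  [1] read 0x41 idx=28: raw=0x42007 flags P=1 W=1 U=1 S=0
  → PA=0x42E03  (2 entries read)
#1 VA=0x121561C (r,kernel):
  [0] read 0x3D idx=9: raw=0x45007 flags P=1 W=1 U=1 S=0
  [1] read 0x45 idx=21: raw=0x46007 flags P=1 W=1 U=1 S=0
  → PA=0x4661C  (2 entries read)
#2 VA=0x1405AEB (r,kernel):
  [0] read 0x3D idx=10: raw=0x47007 flags P=1 W=1 U=1 S=0
  [1] read 0x47 idx=5: raw=0x4B007 flags P=1 W=1 U=1 S=0
  → PA=0x4BAEB  (2 entries read)

Entries read for #1: 2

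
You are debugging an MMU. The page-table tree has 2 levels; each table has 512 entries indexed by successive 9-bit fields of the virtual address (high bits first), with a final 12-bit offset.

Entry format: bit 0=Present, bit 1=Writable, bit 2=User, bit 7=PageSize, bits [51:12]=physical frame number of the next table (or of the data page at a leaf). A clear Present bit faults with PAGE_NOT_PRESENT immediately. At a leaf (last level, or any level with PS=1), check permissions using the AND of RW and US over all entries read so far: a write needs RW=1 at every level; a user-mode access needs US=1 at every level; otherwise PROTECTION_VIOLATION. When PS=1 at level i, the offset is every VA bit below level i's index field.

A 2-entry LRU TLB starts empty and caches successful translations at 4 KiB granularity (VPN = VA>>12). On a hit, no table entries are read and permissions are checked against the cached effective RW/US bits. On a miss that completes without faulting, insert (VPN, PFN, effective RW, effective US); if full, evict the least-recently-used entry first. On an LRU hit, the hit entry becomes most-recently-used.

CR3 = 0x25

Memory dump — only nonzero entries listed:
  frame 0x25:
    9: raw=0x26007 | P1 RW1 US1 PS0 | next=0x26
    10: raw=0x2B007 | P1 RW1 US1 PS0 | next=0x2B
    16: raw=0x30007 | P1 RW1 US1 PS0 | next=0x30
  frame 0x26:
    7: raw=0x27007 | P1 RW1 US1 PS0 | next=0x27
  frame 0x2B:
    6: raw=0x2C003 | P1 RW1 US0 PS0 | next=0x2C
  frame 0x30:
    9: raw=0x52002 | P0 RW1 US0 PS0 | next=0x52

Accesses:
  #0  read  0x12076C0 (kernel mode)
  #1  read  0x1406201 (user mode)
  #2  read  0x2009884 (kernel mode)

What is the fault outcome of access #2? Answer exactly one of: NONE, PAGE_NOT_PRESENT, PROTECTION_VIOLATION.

Trace:
#0 VA=0x12076C0 (r,kernel):
  L0: frame=0x25 idx=9 entry=0x26007 [P=1 RW=1 US=1 PS=0]
  L1: frame=0x26 idx=7 entry=0x27007 [P=1 RW=1 US=1 PS=0]
  ⇒ phys 0x276C0  [2 reads]
#1 VA=0x1406201 (r,user):
  L0: frame=0x25 idx=10 entry=0x2B007 [P=1 RW=1 US=1 PS=0]
  L1: frame=0x2B idx=6 entry=0x2C003 [P=1 RW=1 US=0 PS=0]
  → PROTECTION_VIOLATION  (2 entries read)
#2 VA=0x2009884 (r,kernel):
  L0: frame=0x25 idx=16 entry=0x30007 [P=1 RW=1 US=1 PS=0]
  L1: frame=0x30 idx=9 entry=0x52002 [P=0 RW=1 US=0 PS=0]
  → PAGE_NOT_PRESENT  (2 entries read)

Access #2 fault: PAGE_NOT_PRESENT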